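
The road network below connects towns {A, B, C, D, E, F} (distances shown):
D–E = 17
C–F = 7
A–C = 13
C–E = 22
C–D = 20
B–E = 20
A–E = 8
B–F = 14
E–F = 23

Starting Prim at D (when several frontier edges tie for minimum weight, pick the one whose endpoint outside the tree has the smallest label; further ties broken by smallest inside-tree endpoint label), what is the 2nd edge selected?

A-E

Prim's algorithm from D:
Step 1: frontier [D–E 17, C–D 20] → take D–E (17); add E.
Step 2: frontier [C–D 20, A–E 8, B–E 20, C–E 22, E–F 23] → take A–E (8); add A.
Step 3: frontier [A–C 13, C–D 20, B–E 20, C–E 22, E–F 23] → take A–C (13); add C.
Step 4: frontier [C–F 7, B–E 20, E–F 23] → take C–F (7); add F.
Step 5: frontier [B–E 20, B–F 14] → take B–F (14); add B.
The 2nd edge added is A–E.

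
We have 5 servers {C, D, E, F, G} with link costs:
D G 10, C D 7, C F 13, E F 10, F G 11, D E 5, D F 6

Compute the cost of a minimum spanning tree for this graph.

Grow the tree from G using Prim:
Step 1: frontier [D G 10, F G 11] → take D G (10); add D.
Step 2: frontier [D E 5, D F 6, C D 7, F G 11] → take D E (5); add E.
Step 3: frontier [D F 6, C D 7, E F 10, F G 11] → take D F (6); add F.
Step 4: frontier [C D 7, C F 13] → take C D (7); add C.
MST edges: D G, D E, D F, C D; total weight 10+5+6+7 = 28.

28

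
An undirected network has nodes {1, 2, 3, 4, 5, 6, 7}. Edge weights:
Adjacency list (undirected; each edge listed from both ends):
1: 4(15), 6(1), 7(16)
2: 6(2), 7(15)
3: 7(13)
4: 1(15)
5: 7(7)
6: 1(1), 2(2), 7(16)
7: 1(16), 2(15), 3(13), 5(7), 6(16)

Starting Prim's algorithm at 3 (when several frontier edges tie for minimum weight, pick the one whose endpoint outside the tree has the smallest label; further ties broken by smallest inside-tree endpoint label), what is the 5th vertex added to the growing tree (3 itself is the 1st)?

Grow the tree from 3 using Prim:
Step 1: frontier [3-7 13] → take 3-7 (13); add 7.
Step 2: frontier [5-7 7, 2-7 15, 1-7 16, 6-7 16] → take 5-7 (7); add 5.
Step 3: frontier [2-7 15, 1-7 16, 6-7 16] → take 2-7 (15); add 2.
Step 4: frontier [2-6 2, 1-7 16, 6-7 16] → take 2-6 (2); add 6.
Step 5: frontier [1-6 1, 1-7 16] → take 1-6 (1); add 1.
Step 6: frontier [1-4 15] → take 1-4 (15); add 4.
Vertex order: 3, 7, 5, 2, 6, 1, 4. The 5th vertex is 6.

6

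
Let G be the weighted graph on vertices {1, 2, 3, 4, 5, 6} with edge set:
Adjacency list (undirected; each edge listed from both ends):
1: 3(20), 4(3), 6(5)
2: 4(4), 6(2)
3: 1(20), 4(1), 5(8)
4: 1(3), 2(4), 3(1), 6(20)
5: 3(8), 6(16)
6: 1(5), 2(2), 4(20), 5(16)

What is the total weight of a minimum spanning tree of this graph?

18

Kruskal's algorithm — process edges by increasing weight (ties by edge label):
3—4 (1): add. Components now {1} {2} {3,4} {5} {6}
2—6 (2): add. Components now {1} {2,6} {3,4} {5}
1—4 (3): add. Components now {1,3,4} {2,6} {5}
2—4 (4): add. Components now {1,2,3,4,6} {5}
1—6 (5): skip — 1 and 6 already connected.
3—5 (8): add. Components now {1,2,3,4,5,6}
MST edges: 3—4, 2—6, 1—4, 2—4, 3—5; total weight 1+2+3+4+8 = 18.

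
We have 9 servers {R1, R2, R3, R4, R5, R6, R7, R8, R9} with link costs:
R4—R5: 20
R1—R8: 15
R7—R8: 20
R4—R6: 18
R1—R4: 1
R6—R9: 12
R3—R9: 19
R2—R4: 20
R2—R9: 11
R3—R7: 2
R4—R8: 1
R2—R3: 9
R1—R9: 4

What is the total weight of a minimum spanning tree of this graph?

60

Prim, starting at R5.
Step 1: cheapest edge leaving the tree is R4—R5 (20); add R4.
Step 2: cheapest edge leaving the tree is R1—R4 (1); add R1.
Step 3: cheapest edge leaving the tree is R4—R8 (1); add R8.
Step 4: cheapest edge leaving the tree is R1—R9 (4); add R9.
Step 5: cheapest edge leaving the tree is R2—R9 (11); add R2.
Step 6: cheapest edge leaving the tree is R2—R3 (9); add R3.
Step 7: cheapest edge leaving the tree is R3—R7 (2); add R7.
Step 8: cheapest edge leaving the tree is R6—R9 (12); add R6.
MST edges: R4—R5, R1—R4, R4—R8, R1—R9, R2—R9, R2—R3, R3—R7, R6—R9; total weight 20+1+1+4+11+9+2+12 = 60.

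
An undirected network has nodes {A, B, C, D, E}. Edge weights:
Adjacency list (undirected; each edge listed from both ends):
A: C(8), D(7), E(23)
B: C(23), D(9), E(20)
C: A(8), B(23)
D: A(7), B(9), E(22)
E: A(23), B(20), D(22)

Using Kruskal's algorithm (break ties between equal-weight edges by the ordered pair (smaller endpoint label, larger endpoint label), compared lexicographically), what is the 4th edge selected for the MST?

Kruskal's algorithm — process edges by increasing weight (ties by edge label):
A D (7): add — endpoints in different components.
A C (8): add — endpoints in different components.
B D (9): add — endpoints in different components.
B E (20): add — endpoints in different components.
The 4th edge added is B E.

B-E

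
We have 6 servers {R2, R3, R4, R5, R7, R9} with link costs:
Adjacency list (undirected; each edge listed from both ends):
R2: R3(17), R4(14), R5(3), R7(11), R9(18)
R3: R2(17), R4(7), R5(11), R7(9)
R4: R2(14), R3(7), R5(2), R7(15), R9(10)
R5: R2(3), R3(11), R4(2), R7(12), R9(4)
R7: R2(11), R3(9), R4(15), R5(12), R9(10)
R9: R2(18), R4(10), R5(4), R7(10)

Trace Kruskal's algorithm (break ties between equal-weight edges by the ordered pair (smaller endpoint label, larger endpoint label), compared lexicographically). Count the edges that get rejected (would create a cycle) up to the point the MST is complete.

0

Kruskal: consider edges lightest-first.
R4–R5 (2): add. Components now {R4,R5} {R9} {R3} {R2} {R7}
R2–R5 (3): add. Components now {R2,R4,R5} {R9} {R3} {R7}
R5–R9 (4): add. Components now {R2,R4,R5,R9} {R3} {R7}
R3–R4 (7): add. Components now {R2,R3,R4,R5,R9} {R7}
R3–R7 (9): add. Components now {R2,R3,R4,R5,R7,R9}
Edges rejected before the tree was complete: 0.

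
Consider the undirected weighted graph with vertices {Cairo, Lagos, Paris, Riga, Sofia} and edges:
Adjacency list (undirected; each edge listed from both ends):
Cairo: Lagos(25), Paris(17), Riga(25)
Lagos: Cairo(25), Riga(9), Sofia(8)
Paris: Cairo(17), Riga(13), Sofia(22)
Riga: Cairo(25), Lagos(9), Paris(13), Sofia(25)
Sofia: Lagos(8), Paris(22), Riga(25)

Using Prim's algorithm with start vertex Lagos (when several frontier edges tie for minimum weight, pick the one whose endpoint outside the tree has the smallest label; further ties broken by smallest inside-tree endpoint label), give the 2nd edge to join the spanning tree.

Grow the tree from Lagos using Prim:
Step 1: cheapest edge leaving the tree is Lagos—Sofia (8); add Sofia.
Step 2: cheapest edge leaving the tree is Lagos—Riga (9); add Riga.
Step 3: cheapest edge leaving the tree is Paris—Riga (13); add Paris.
Step 4: cheapest edge leaving the tree is Cairo—Paris (17); add Cairo.
The 2nd edge added is Lagos—Riga.

Lagos-Riga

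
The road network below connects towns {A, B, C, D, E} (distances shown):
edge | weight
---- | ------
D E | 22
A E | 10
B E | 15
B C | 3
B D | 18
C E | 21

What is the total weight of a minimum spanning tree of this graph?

Prim's algorithm from D:
Step 1: cheapest edge leaving the tree is B D (18); add B.
Step 2: cheapest edge leaving the tree is B C (3); add C.
Step 3: cheapest edge leaving the tree is B E (15); add E.
Step 4: cheapest edge leaving the tree is A E (10); add A.
MST edges: B D, B C, B E, A E; total weight 18+3+15+10 = 46.

46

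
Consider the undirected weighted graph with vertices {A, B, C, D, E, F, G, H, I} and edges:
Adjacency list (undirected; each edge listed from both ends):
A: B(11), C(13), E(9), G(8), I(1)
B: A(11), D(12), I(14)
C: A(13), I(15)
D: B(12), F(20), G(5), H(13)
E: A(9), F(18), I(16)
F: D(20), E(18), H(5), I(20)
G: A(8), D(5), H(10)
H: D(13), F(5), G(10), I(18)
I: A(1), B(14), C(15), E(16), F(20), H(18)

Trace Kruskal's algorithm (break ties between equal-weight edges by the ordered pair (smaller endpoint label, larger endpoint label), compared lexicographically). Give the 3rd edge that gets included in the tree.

F-H

Kruskal's algorithm — process edges by increasing weight (ties by edge label):
A I (1): add — endpoints in different components.
D G (5): add — endpoints in different components.
F H (5): add — endpoints in different components.
A G (8): add — endpoints in different components.
A E (9): add — endpoints in different components.
G H (10): add — endpoints in different components.
A B (11): add — endpoints in different components.
B D (12): skip — B and D already connected.
A C (13): add — endpoints in different components.
The 3rd edge added is F H.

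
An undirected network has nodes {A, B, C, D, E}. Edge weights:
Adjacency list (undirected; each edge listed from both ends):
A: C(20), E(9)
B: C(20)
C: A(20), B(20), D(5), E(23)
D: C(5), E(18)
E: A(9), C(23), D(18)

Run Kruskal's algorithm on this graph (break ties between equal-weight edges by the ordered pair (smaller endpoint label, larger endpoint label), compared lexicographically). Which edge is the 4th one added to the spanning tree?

Sort edges by weight, then run Kruskal:
C D (5): add — endpoints in different components.
A E (9): add — endpoints in different components.
D E (18): add — endpoints in different components.
A C (20): skip — A and C already connected.
B C (20): add — endpoints in different components.
The 4th edge added is B C.

B-C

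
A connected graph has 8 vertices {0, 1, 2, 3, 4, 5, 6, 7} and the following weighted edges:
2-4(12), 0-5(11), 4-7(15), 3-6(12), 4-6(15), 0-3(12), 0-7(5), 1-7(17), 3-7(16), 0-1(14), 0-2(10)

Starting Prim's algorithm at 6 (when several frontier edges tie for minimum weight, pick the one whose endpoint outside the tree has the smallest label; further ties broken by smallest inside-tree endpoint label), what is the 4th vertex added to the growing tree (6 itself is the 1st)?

Prim's algorithm from 6:
Step 1: frontier [3-6 12, 4-6 15] → take 3-6 (12); add 3.
Step 2: frontier [0-3 12, 3-7 16, 4-6 15] → take 0-3 (12); add 0.
Step 3: frontier [0-7 5, 0-2 10, 0-5 11, 0-1 14, 3-7 16, 4-6 15] → take 0-7 (5); add 7.
Step 4: frontier [0-2 10, 0-5 11, 0-1 14, 4-6 15, 4-7 15, 1-7 17] → take 0-2 (10); add 2.
Step 5: frontier [0-5 11, 0-1 14, 2-4 12, 4-6 15, 4-7 15, 1-7 17] → take 0-5 (11); add 5.
Step 6: frontier [0-1 14, 2-4 12, 4-6 15, 4-7 15, 1-7 17] → take 2-4 (12); add 4.
Step 7: frontier [0-1 14, 1-7 17] → take 0-1 (14); add 1.
Vertex order: 6, 3, 0, 7, 2, 5, 4, 1. The 4th vertex is 7.

7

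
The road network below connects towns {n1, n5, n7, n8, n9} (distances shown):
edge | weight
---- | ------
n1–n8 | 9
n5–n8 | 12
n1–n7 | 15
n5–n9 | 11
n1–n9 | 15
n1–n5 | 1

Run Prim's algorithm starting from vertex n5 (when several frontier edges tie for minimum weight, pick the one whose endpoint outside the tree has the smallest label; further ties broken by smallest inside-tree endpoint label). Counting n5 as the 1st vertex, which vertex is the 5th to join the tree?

n7

Prim's algorithm from n5:
Step 1: cheapest edge leaving the tree is n1–n5 (1); add n1.
Step 2: cheapest edge leaving the tree is n1–n8 (9); add n8.
Step 3: cheapest edge leaving the tree is n5–n9 (11); add n9.
Step 4: cheapest edge leaving the tree is n1–n7 (15); add n7.
Vertex order: n5, n1, n8, n9, n7. The 5th vertex is n7.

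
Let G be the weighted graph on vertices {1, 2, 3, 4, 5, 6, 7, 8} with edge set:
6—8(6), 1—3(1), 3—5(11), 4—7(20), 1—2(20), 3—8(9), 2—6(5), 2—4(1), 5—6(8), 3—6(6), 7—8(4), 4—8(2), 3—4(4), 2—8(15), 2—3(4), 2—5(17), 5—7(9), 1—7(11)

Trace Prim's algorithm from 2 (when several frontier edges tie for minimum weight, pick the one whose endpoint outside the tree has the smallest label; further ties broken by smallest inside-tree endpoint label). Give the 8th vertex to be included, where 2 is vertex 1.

5

Prim's algorithm from 2:
Step 1: cheapest edge leaving the tree is 2—4 (1); add 4.
Step 2: cheapest edge leaving the tree is 4—8 (2); add 8.
Step 3: cheapest edge leaving the tree is 2—3 (4); add 3.
Step 4: cheapest edge leaving the tree is 1—3 (1); add 1.
Step 5: cheapest edge leaving the tree is 7—8 (4); add 7.
Step 6: cheapest edge leaving the tree is 2—6 (5); add 6.
Step 7: cheapest edge leaving the tree is 5—6 (8); add 5.
Vertex order: 2, 4, 8, 3, 1, 7, 6, 5. The 8th vertex is 5.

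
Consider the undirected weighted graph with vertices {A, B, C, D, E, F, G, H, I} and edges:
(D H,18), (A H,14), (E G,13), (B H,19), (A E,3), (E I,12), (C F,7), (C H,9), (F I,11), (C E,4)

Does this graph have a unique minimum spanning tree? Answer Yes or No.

Kruskal's algorithm — process edges by increasing weight (ties by edge label):
A E (3): add — endpoints in different components.
C E (4): add — endpoints in different components.
C F (7): add — endpoints in different components.
C H (9): add — endpoints in different components.
F I (11): add — endpoints in different components.
E I (12): skip — E and I already connected.
E G (13): add — endpoints in different components.
A H (14): skip — A and H already connected.
D H (18): add — endpoints in different components.
B H (19): add — endpoints in different components.
Every non-tree edge has weight strictly greater than the heaviest edge on the tree path between its endpoints, so the MST is unique.

Yes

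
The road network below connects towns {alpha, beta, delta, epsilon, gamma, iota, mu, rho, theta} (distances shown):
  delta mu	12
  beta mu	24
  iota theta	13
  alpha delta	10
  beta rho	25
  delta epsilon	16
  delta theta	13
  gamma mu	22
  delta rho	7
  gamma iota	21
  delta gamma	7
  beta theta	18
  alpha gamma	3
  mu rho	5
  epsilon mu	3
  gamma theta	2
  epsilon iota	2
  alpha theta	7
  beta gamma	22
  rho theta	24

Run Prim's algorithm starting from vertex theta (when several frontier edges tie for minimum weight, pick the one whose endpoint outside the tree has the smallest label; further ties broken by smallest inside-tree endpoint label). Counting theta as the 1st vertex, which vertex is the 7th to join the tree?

Prim's algorithm from theta:
Step 1: cheapest edge leaving the tree is gamma theta (2); add gamma.
Step 2: cheapest edge leaving the tree is alpha gamma (3); add alpha.
Step 3: cheapest edge leaving the tree is delta gamma (7); add delta.
Step 4: cheapest edge leaving the tree is delta rho (7); add rho.
Step 5: cheapest edge leaving the tree is mu rho (5); add mu.
Step 6: cheapest edge leaving the tree is epsilon mu (3); add epsilon.
Step 7: cheapest edge leaving the tree is epsilon iota (2); add iota.
Step 8: cheapest edge leaving the tree is beta theta (18); add beta.
Vertex order: theta, gamma, alpha, delta, rho, mu, epsilon, iota, beta. The 7th vertex is epsilon.

epsilon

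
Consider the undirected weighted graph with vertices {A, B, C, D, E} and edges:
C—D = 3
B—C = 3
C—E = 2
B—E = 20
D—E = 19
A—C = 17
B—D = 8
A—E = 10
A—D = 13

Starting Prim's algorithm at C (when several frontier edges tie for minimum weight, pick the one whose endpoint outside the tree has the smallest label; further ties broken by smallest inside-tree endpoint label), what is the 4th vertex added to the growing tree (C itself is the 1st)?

Prim, starting at C.
Step 1: frontier [C—E 2, B—C 3, C—D 3, A—C 17] → take C—E (2); add E.
Step 2: frontier [B—C 3, C—D 3, A—C 17, A—E 10, D—E 19, B—E 20] → take B—C (3); add B.
Step 3: frontier [B—D 8, C—D 3, A—C 17, A—E 10, D—E 19] → take C—D (3); add D.
Step 4: frontier [A—C 17, A—D 13, A—E 10] → take A—E (10); add A.
Vertex order: C, E, B, D, A. The 4th vertex is D.

D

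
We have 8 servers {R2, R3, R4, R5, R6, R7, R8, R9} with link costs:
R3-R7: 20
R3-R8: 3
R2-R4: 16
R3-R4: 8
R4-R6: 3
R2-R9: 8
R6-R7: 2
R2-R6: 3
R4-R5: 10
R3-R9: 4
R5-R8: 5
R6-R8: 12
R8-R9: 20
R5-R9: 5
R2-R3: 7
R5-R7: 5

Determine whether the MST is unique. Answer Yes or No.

Kruskal: consider edges lightest-first.
R6-R7 (2): add — endpoints in different components.
R2-R6 (3): add — endpoints in different components.
R3-R8 (3): add — endpoints in different components.
R4-R6 (3): add — endpoints in different components.
R3-R9 (4): add — endpoints in different components.
R5-R7 (5): add — endpoints in different components.
R5-R8 (5): add — endpoints in different components.
Non-tree edge R5-R9 has weight 5, equal to the heaviest edge on its tree cycle — swapping gives another MST of the same weight. Not unique.

No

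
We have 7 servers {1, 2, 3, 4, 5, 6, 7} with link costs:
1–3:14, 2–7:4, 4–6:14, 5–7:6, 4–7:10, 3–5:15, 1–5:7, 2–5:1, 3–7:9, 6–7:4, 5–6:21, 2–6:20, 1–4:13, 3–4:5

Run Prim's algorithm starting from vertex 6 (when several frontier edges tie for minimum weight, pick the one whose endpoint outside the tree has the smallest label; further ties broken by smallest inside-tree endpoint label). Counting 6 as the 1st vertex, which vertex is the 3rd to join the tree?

Grow the tree from 6 using Prim:
Step 1: cheapest edge leaving the tree is 6–7 (4); add 7.
Step 2: cheapest edge leaving the tree is 2–7 (4); add 2.
Step 3: cheapest edge leaving the tree is 2–5 (1); add 5.
Step 4: cheapest edge leaving the tree is 1–5 (7); add 1.
Step 5: cheapest edge leaving the tree is 3–7 (9); add 3.
Step 6: cheapest edge leaving the tree is 3–4 (5); add 4.
Vertex order: 6, 7, 2, 5, 1, 3, 4. The 3rd vertex is 2.

2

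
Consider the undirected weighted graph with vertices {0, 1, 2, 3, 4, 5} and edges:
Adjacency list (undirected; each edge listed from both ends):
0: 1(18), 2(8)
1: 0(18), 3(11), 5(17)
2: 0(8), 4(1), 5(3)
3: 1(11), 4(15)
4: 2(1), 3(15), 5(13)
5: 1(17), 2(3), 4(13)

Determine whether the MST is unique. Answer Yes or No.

Yes

Sort edges by weight, then run Kruskal:
2–4 (1): add — endpoints in different components.
2–5 (3): add — endpoints in different components.
0–2 (8): add — endpoints in different components.
1–3 (11): add — endpoints in different components.
4–5 (13): skip — 4 and 5 already connected.
3–4 (15): add — endpoints in different components.
Every non-tree edge has weight strictly greater than the heaviest edge on the tree path between its endpoints, so the MST is unique.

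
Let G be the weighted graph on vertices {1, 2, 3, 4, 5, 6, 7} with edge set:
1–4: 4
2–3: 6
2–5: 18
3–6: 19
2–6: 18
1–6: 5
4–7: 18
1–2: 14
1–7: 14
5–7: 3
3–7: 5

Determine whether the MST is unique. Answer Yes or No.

No

Kruskal's algorithm — process edges by increasing weight (ties by edge label):
5–7 (3): add. Components now {1} {2} {3} {4} {5,7} {6}
1–4 (4): add. Components now {1,4} {2} {3} {5,7} {6}
1–6 (5): add. Components now {1,4,6} {2} {3} {5,7}
3–7 (5): add. Components now {1,4,6} {2} {3,5,7}
2–3 (6): add. Components now {1,4,6} {2,3,5,7}
1–2 (14): add. Components now {1,2,3,4,5,6,7}
Non-tree edge 1–7 has weight 14, equal to the heaviest edge on its tree cycle — swapping gives another MST of the same weight. Not unique.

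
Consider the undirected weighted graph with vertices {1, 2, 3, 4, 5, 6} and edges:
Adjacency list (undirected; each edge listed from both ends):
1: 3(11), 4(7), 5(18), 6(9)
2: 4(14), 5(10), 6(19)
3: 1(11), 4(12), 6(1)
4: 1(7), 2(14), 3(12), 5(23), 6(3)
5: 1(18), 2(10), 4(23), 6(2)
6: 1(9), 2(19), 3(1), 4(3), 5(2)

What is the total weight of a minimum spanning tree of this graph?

23

Sort edges by weight, then run Kruskal:
3–6 (1): add — endpoints in different components.
5–6 (2): add — endpoints in different components.
4–6 (3): add — endpoints in different components.
1–4 (7): add — endpoints in different components.
1–6 (9): skip — 1 and 6 already connected.
2–5 (10): add — endpoints in different components.
MST edges: 3–6, 5–6, 4–6, 1–4, 2–5; total weight 1+2+3+7+10 = 23.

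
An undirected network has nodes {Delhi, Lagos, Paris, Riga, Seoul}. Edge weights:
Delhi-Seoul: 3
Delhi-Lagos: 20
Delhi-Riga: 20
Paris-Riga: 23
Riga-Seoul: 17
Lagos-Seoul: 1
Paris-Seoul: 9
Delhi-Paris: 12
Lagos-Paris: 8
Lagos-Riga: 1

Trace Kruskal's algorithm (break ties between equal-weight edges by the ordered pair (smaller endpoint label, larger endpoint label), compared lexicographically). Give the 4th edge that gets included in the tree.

Kruskal: consider edges lightest-first.
Lagos-Riga (1): add — endpoints in different components.
Lagos-Seoul (1): add — endpoints in different components.
Delhi-Seoul (3): add — endpoints in different components.
Lagos-Paris (8): add — endpoints in different components.
The 4th edge added is Lagos-Paris.

Lagos-Paris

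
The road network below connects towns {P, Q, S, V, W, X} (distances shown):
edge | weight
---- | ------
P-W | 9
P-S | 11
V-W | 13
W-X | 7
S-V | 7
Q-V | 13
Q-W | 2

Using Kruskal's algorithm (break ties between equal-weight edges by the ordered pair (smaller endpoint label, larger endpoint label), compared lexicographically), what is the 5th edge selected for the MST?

P-S

Sort edges by weight, then run Kruskal:
Q-W (2): add — endpoints in different components.
S-V (7): add — endpoints in different components.
W-X (7): add — endpoints in different components.
P-W (9): add — endpoints in different components.
P-S (11): add — endpoints in different components.
The 5th edge added is P-S.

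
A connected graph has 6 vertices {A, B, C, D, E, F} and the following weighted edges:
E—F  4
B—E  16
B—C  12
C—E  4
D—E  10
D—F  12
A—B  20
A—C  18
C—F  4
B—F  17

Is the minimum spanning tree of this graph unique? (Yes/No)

No

Kruskal: consider edges lightest-first.
C—E (4): add — endpoints in different components.
C—F (4): add — endpoints in different components.
E—F (4): skip — E and F already connected.
D—E (10): add — endpoints in different components.
B—C (12): add — endpoints in different components.
D—F (12): skip — D and F already connected.
B—E (16): skip — B and E already connected.
B—F (17): skip — B and F already connected.
A—C (18): add — endpoints in different components.
Non-tree edge E—F has weight 4, equal to the heaviest edge on its tree cycle — swapping gives another MST of the same weight. Not unique.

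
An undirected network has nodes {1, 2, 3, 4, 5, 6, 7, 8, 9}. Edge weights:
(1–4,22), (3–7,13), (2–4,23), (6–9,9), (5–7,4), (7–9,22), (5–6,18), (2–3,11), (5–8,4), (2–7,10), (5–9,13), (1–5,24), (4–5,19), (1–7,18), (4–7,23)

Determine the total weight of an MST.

88

Kruskal's algorithm — process edges by increasing weight (ties by edge label):
5–7 (4): add — endpoints in different components.
5–8 (4): add — endpoints in different components.
6–9 (9): add — endpoints in different components.
2–7 (10): add — endpoints in different components.
2–3 (11): add — endpoints in different components.
3–7 (13): skip — 3 and 7 already connected.
5–9 (13): add — endpoints in different components.
1–7 (18): add — endpoints in different components.
5–6 (18): skip — 5 and 6 already connected.
4–5 (19): add — endpoints in different components.
MST edges: 5–7, 5–8, 6–9, 2–7, 2–3, 5–9, 1–7, 4–5; total weight 4+4+9+10+11+13+18+19 = 88.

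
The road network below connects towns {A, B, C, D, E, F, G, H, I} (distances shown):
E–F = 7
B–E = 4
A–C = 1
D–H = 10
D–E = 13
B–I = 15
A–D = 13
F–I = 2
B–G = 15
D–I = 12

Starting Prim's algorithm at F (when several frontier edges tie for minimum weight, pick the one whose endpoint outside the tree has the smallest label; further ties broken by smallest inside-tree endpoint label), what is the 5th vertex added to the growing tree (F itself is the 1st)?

D

Prim's algorithm from F:
Step 1: cheapest edge leaving the tree is F–I (2); add I.
Step 2: cheapest edge leaving the tree is E–F (7); add E.
Step 3: cheapest edge leaving the tree is B–E (4); add B.
Step 4: cheapest edge leaving the tree is D–I (12); add D.
Step 5: cheapest edge leaving the tree is D–H (10); add H.
Step 6: cheapest edge leaving the tree is A–D (13); add A.
Step 7: cheapest edge leaving the tree is A–C (1); add C.
Step 8: cheapest edge leaving the tree is B–G (15); add G.
Vertex order: F, I, E, B, D, H, A, C, G. The 5th vertex is D.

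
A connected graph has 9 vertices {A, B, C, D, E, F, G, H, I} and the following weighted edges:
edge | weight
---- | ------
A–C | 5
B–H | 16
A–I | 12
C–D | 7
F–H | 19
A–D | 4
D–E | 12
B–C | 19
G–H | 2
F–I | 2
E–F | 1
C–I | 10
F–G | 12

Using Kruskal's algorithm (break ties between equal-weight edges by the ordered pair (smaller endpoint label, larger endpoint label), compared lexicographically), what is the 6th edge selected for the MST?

C-I

Kruskal's algorithm — process edges by increasing weight (ties by edge label):
E–F (1): add — endpoints in different components.
F–I (2): add — endpoints in different components.
G–H (2): add — endpoints in different components.
A–D (4): add — endpoints in different components.
A–C (5): add — endpoints in different components.
C–D (7): skip — C and D already connected.
C–I (10): add — endpoints in different components.
A–I (12): skip — A and I already connected.
D–E (12): skip — D and E already connected.
F–G (12): add — endpoints in different components.
B–H (16): add — endpoints in different components.
The 6th edge added is C–I.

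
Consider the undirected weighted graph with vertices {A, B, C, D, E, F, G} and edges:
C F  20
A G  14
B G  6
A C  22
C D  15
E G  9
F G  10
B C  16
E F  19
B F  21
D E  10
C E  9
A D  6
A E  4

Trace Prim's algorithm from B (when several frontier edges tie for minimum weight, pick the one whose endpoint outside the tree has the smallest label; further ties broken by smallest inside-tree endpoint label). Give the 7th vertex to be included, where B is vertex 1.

Prim, starting at B.
Step 1: cheapest edge leaving the tree is B G (6); add G.
Step 2: cheapest edge leaving the tree is E G (9); add E.
Step 3: cheapest edge leaving the tree is A E (4); add A.
Step 4: cheapest edge leaving the tree is A D (6); add D.
Step 5: cheapest edge leaving the tree is C E (9); add C.
Step 6: cheapest edge leaving the tree is F G (10); add F.
Vertex order: B, G, E, A, D, C, F. The 7th vertex is F.

F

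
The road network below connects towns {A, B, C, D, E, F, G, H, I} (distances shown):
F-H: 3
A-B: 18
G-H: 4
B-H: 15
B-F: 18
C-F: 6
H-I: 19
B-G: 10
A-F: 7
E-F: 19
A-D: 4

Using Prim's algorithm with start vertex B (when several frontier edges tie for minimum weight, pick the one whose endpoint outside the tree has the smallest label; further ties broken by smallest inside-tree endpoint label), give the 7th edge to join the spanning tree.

Prim's algorithm from B:
Step 1: cheapest edge leaving the tree is B-G (10); add G.
Step 2: cheapest edge leaving the tree is G-H (4); add H.
Step 3: cheapest edge leaving the tree is F-H (3); add F.
Step 4: cheapest edge leaving the tree is C-F (6); add C.
Step 5: cheapest edge leaving the tree is A-F (7); add A.
Step 6: cheapest edge leaving the tree is A-D (4); add D.
Step 7: cheapest edge leaving the tree is E-F (19); add E.
Step 8: cheapest edge leaving the tree is H-I (19); add I.
The 7th edge added is E-F.

E-F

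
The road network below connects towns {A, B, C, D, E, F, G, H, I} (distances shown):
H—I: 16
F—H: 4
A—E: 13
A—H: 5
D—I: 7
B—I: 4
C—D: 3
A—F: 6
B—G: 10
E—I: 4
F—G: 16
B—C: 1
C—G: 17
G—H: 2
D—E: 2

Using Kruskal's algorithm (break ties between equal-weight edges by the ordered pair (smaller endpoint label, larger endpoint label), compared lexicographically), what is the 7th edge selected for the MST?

A-H

Kruskal's algorithm — process edges by increasing weight (ties by edge label):
B—C (1): add — endpoints in different components.
D—E (2): add — endpoints in different components.
G—H (2): add — endpoints in different components.
C—D (3): add — endpoints in different components.
B—I (4): add — endpoints in different components.
E—I (4): skip — E and I already connected.
F—H (4): add — endpoints in different components.
A—H (5): add — endpoints in different components.
A—F (6): skip — A and F already connected.
D—I (7): skip — D and I already connected.
B—G (10): add — endpoints in different components.
The 7th edge added is A—H.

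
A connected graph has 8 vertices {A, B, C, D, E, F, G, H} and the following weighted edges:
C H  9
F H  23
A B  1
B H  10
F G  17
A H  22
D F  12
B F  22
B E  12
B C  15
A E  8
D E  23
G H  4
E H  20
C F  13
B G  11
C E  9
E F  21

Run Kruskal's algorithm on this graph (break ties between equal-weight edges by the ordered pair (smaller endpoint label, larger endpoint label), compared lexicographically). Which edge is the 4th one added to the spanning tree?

C-E

Kruskal's algorithm — process edges by increasing weight (ties by edge label):
A B (1): add — endpoints in different components.
G H (4): add — endpoints in different components.
A E (8): add — endpoints in different components.
C E (9): add — endpoints in different components.
C H (9): add — endpoints in different components.
B H (10): skip — B and H already connected.
B G (11): skip — B and G already connected.
B E (12): skip — B and E already connected.
D F (12): add — endpoints in different components.
C F (13): add — endpoints in different components.
The 4th edge added is C E.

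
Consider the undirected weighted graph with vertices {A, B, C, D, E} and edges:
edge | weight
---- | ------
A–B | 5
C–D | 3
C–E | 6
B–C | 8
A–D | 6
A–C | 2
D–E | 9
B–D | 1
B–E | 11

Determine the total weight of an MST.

12

Sort edges by weight, then run Kruskal:
B–D (1): add — endpoints in different components.
A–C (2): add — endpoints in different components.
C–D (3): add — endpoints in different components.
A–B (5): skip — A and B already connected.
A–D (6): skip — A and D already connected.
C–E (6): add — endpoints in different components.
MST edges: B–D, A–C, C–D, C–E; total weight 1+2+3+6 = 12.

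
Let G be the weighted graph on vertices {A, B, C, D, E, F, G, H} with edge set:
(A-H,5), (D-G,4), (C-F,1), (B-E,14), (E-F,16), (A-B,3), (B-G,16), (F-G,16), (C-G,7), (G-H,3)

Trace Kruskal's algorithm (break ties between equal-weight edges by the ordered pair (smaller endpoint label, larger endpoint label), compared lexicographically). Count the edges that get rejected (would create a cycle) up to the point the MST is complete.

Kruskal: consider edges lightest-first.
C-F (1): add — endpoints in different components.
A-B (3): add — endpoints in different components.
G-H (3): add — endpoints in different components.
D-G (4): add — endpoints in different components.
A-H (5): add — endpoints in different components.
C-G (7): add — endpoints in different components.
B-E (14): add — endpoints in different components.
Edges rejected before the tree was complete: 0.

0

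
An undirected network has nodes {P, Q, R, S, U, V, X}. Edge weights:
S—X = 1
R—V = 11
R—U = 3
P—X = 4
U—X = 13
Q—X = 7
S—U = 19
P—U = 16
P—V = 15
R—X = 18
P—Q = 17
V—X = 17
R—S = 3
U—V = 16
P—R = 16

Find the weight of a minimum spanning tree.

29

Sort edges by weight, then run Kruskal:
S—X (1): add — endpoints in different components.
R—S (3): add — endpoints in different components.
R—U (3): add — endpoints in different components.
P—X (4): add — endpoints in different components.
Q—X (7): add — endpoints in different components.
R—V (11): add — endpoints in different components.
MST edges: S—X, R—S, R—U, P—X, Q—X, R—V; total weight 1+3+3+4+7+11 = 29.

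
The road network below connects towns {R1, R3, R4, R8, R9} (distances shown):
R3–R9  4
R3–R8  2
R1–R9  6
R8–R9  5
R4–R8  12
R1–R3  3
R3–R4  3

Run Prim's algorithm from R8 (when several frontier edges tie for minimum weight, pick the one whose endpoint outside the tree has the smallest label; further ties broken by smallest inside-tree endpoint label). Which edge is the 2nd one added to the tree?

R1-R3

Prim's algorithm from R8:
Step 1: frontier [R3–R8 2, R8–R9 5, R4–R8 12] → take R3–R8 (2); add R3.
Step 2: frontier [R1–R3 3, R3–R4 3, R3–R9 4, R8–R9 5, R4–R8 12] → take R1–R3 (3); add R1.
Step 3: frontier [R1–R9 6, R3–R4 3, R3–R9 4, R8–R9 5, R4–R8 12] → take R3–R4 (3); add R4.
Step 4: frontier [R1–R9 6, R3–R9 4, R8–R9 5] → take R3–R9 (4); add R9.
The 2nd edge added is R1–R3.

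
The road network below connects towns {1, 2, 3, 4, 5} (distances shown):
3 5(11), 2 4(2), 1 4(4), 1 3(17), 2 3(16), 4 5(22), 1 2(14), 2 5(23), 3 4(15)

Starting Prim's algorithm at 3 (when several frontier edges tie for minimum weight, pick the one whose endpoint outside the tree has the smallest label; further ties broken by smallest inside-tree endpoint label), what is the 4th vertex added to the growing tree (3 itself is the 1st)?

Prim, starting at 3.
Step 1: frontier [3 5 11, 3 4 15, 2 3 16, 1 3 17] → take 3 5 (11); add 5.
Step 2: frontier [3 4 15, 2 3 16, 1 3 17, 4 5 22, 2 5 23] → take 3 4 (15); add 4.
Step 3: frontier [2 3 16, 1 3 17, 2 4 2, 1 4 4, 2 5 23] → take 2 4 (2); add 2.
Step 4: frontier [1 2 14, 1 3 17, 1 4 4] → take 1 4 (4); add 1.
Vertex order: 3, 5, 4, 2, 1. The 4th vertex is 2.

2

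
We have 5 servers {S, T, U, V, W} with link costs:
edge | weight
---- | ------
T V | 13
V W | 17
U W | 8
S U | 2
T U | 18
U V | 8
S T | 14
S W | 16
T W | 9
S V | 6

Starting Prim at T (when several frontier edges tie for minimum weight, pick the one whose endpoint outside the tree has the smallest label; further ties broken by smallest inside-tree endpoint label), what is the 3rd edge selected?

Grow the tree from T using Prim:
Step 1: frontier [T W 9, T V 13, S T 14, T U 18] → take T W (9); add W.
Step 2: frontier [T V 13, S T 14, T U 18, U W 8, S W 16, V W 17] → take U W (8); add U.
Step 3: frontier [T V 13, S T 14, S U 2, U V 8, S W 16, V W 17] → take S U (2); add S.
Step 4: frontier [S V 6, T V 13, U V 8, V W 17] → take S V (6); add V.
The 3rd edge added is S U.

S-U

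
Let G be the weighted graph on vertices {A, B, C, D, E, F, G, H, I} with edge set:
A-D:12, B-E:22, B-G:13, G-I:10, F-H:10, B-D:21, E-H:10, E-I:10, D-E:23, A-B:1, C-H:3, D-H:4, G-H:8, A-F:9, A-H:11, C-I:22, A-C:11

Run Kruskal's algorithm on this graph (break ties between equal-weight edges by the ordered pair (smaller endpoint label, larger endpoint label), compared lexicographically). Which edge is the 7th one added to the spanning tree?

Kruskal: consider edges lightest-first.
A-B (1): add — endpoints in different components.
C-H (3): add — endpoints in different components.
D-H (4): add — endpoints in different components.
G-H (8): add — endpoints in different components.
A-F (9): add — endpoints in different components.
E-H (10): add — endpoints in different components.
E-I (10): add — endpoints in different components.
F-H (10): add — endpoints in different components.
The 7th edge added is E-I.

E-I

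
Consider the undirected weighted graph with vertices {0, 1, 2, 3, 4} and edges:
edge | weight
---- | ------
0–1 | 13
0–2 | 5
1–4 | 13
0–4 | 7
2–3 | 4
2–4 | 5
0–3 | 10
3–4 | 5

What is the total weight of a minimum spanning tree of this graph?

Prim, starting at 3.
Step 1: frontier [2–3 4, 3–4 5, 0–3 10] → take 2–3 (4); add 2.
Step 2: frontier [0–2 5, 2–4 5, 3–4 5, 0–3 10] → take 0–2 (5); add 0.
Step 3: frontier [0–4 7, 0–1 13, 2–4 5, 3–4 5] → take 2–4 (5); add 4.
Step 4: frontier [0–1 13, 1–4 13] → take 0–1 (13); add 1.
MST edges: 2–3, 0–2, 2–4, 0–1; total weight 4+5+5+13 = 27.

27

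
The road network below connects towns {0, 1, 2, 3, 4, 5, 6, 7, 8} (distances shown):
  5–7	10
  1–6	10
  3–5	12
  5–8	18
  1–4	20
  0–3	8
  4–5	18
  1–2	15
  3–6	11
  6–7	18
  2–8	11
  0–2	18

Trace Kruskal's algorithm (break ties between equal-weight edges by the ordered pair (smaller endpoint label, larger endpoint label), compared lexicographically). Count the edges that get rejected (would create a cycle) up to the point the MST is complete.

1

Sort edges by weight, then run Kruskal:
0–3 (8): add — endpoints in different components.
1–6 (10): add — endpoints in different components.
5–7 (10): add — endpoints in different components.
2–8 (11): add — endpoints in different components.
3–6 (11): add — endpoints in different components.
3–5 (12): add — endpoints in different components.
1–2 (15): add — endpoints in different components.
0–2 (18): skip — 0 and 2 already connected.
4–5 (18): add — endpoints in different components.
Edges rejected before the tree was complete: 1.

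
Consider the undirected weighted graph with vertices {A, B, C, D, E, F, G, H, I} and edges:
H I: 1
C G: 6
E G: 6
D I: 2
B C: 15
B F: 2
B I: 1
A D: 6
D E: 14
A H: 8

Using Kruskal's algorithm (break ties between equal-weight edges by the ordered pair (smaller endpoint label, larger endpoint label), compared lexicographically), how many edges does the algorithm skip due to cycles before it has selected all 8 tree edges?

1

Kruskal: consider edges lightest-first.
B I (1): add — endpoints in different components.
H I (1): add — endpoints in different components.
B F (2): add — endpoints in different components.
D I (2): add — endpoints in different components.
A D (6): add — endpoints in different components.
C G (6): add — endpoints in different components.
E G (6): add — endpoints in different components.
A H (8): skip — A and H already connected.
D E (14): add — endpoints in different components.
Edges rejected before the tree was complete: 1.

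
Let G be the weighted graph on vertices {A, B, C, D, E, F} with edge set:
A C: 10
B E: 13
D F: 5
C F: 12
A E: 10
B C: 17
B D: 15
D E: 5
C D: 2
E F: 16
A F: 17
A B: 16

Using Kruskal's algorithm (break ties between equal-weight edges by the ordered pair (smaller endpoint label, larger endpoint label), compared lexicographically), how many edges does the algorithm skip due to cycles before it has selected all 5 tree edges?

Sort edges by weight, then run Kruskal:
C D (2): add. Components now {A} {B} {C,D} {E} {F}
D E (5): add. Components now {A} {B} {C,D,E} {F}
D F (5): add. Components now {A} {B} {C,D,E,F}
A C (10): add. Components now {A,C,D,E,F} {B}
A E (10): skip — A and E already connected.
C F (12): skip — C and F already connected.
B E (13): add. Components now {A,B,C,D,E,F}
Edges rejected before the tree was complete: 2.

2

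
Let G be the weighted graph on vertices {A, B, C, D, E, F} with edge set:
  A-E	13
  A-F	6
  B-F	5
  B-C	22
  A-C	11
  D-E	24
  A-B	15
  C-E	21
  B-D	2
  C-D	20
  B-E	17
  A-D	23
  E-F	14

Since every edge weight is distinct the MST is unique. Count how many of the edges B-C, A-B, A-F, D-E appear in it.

Kruskal's algorithm — process edges by increasing weight (ties by edge label):
B-D (2): add. Components now {A} {B,D} {C} {E} {F}
B-F (5): add. Components now {A} {B,D,F} {C} {E}
A-F (6): add. Components now {A,B,D,F} {C} {E}
A-C (11): add. Components now {A,B,C,D,F} {E}
A-E (13): add. Components now {A,B,C,D,E,F}
MST edge set: {B-D, B-F, A-F, A-C, A-E}.
Of the listed edges, {A-F} are in the MST → 1.

1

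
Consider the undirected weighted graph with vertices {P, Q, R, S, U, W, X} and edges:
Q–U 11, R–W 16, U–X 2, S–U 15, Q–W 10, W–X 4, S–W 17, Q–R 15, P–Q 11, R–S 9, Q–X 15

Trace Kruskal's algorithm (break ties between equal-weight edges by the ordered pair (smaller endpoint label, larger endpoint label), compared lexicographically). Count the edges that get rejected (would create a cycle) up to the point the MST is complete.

Sort edges by weight, then run Kruskal:
U–X (2): add — endpoints in different components.
W–X (4): add — endpoints in different components.
R–S (9): add — endpoints in different components.
Q–W (10): add — endpoints in different components.
P–Q (11): add — endpoints in different components.
Q–U (11): skip — U and Q already connected.
Q–R (15): add — endpoints in different components.
Edges rejected before the tree was complete: 1.

1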